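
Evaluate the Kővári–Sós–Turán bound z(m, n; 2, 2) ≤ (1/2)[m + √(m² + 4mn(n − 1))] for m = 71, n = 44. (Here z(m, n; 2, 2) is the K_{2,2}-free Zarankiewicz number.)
z(71, 44; 2, 2) ≤ (1/2)[71 + √(71² + 4·71·44·43)] = (1/2)[71 + √542369] = 403.7285

Kővári–Sós–Turán: let r_1, ..., r_71 be the row sums and z = Σ r_i the total number of 1s. Each pair of columns can share at most one row with both entries 1 (else a 2×2 all-ones block appears), so Σ_i C(r_i, 2) ≤ C(44, 2) = 946. By convexity Σ_i C(r_i, 2) ≥ 71·C(z/71, 2) = z(z − 71)/(2·71), giving z² − 71z − 71·44·43 ≤ 0 and hence z ≤ (1/2)[71 + √(5041 + 4·134332)] = (1/2)[71 + √542369] ≈ (1/2)(71 + 736.4571) = 403.7285.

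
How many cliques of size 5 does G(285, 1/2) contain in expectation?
E[# K_5] = C(285, 5) · (1/2)^C(5, 2) = 15125990307 / 2^10 ≈ 14771474.909180

For each 5-subset S of vertices (there are C(285, 5) = 15125990307 such S), let X_S = 1 if S induces a K_5 (all C(5, 2) = 10 edges present). Then P(X_S = 1) = (1/2)^10 = 1/1024. By linearity of expectation, E[# K_5] = C(285, 5) · (1/2)^10 = 15125990307 / 1024 ≈ 14771474.909180.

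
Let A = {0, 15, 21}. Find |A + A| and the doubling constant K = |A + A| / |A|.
K = |A + A| / |A| = 6/3 = 2

Enumerate A + A = {a + b : a, b ∈ A}. With |A| = 3, there are |A|^2 = 9 ordered sum pairs; collecting distinct values, A + A = {0, 15, 21, 30, 36, 42}, so |A + A| = 6. Thus K = 6/3 = 2. For comparison, the minimum possible |A + A| over all 3-element sets is 2·3 − 1 = 5 (so min K = 5/3), attained only by arithmetic progressions.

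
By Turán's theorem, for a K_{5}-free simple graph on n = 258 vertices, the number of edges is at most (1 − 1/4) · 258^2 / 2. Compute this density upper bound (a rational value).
Turán density bound = (3/4) · 258^2/2 = 49923/2 ≈ 24961.5

Turán's theorem: ex(n, K_{r+1}) is achieved by the complete r-partite Turán graph T(n, r) with parts as balanced as possible, and is at most (1 − 1/r) · n^2/2. For r = 4, n = 258: the density bound is (3/4) · 66564/2 = 49923/2 ≈ 24961.5. The integer-valued extremum is e(T(258, 4)) = 24961, which is strictly less than the density bound 49923/2 since 4 ∤ 258 (the parts of T(258, 4) cannot all be equal).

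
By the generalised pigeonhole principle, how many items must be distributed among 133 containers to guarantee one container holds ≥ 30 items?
n = (30 − 1)·133 + 1 = 3858

By the generalised pigeonhole principle, to guarantee some box contains ≥ r objects we need more than (r − 1) · k objects total. Threshold: n = (r − 1) · k + 1. With r = 30 and k = 133: n = 29 · 133 + 1 = 3857 + 1 = 3858. For n = 3857 = 29 · 133, we can put exactly 29 objects in every box, avoiding 30 in any single one — so 3858 is tight.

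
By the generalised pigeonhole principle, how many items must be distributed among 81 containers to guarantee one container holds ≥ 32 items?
n = (32 − 1)·81 + 1 = 2512

By the generalised pigeonhole principle, to guarantee some box contains ≥ r objects we need more than (r − 1) · k objects total. Threshold: n = (r − 1) · k + 1. With r = 32 and k = 81: n = 31 · 81 + 1 = 2511 + 1 = 2512. For n = 2511 = 31 · 81, we can put exactly 31 objects in every box, avoiding 32 in any single one — so 2512 is tight.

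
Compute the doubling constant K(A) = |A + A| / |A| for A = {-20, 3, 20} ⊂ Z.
K = |A + A| / |A| = 6/3 = 2

Enumerate A + A = {a + b : a, b ∈ A}. With |A| = 3, there are |A|^2 = 9 ordered sum pairs; collecting distinct values, A + A = {-40, -17, 0, 6, 23, 40}, so |A + A| = 6. Thus K = 6/3 = 2. For comparison, the minimum possible |A + A| over all 3-element sets is 2·3 − 1 = 5 (so min K = 5/3), attained only by arithmetic progressions.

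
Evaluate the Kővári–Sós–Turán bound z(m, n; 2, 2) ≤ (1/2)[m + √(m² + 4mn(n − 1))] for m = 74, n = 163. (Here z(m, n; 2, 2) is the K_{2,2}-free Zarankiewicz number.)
z(74, 163; 2, 2) ≤ (1/2)[74 + √(74² + 4·74·163·162)] = (1/2)[74 + √7821652] = 1435.3608

Kővári–Sós–Turán: let r_1, ..., r_74 be the row sums and z = Σ r_i the total number of 1s. Each pair of columns can share at most one row with both entries 1 (else a 2×2 all-ones block appears), so Σ_i C(r_i, 2) ≤ C(163, 2) = 13203. By convexity Σ_i C(r_i, 2) ≥ 74·C(z/74, 2) = z(z − 74)/(2·74), giving z² − 74z − 74·163·162 ≤ 0 and hence z ≤ (1/2)[74 + √(5476 + 4·1954044)] = (1/2)[74 + √7821652] ≈ (1/2)(74 + 2796.7217) = 1435.3608.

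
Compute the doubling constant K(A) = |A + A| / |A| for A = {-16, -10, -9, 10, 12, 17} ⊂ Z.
K = |A + A| / |A| = 20/6 = 10/3

Enumerate A + A = {a + b : a, b ∈ A}. With |A| = 6, there are |A|^2 = 36 ordered sum pairs; collecting distinct values, A + A = {-32, -26, -25, -20, -19, -18, -6, -4, 0, 1, 2, 3, 7, 8, 20, 22, 24, 27, 29, 34}, so |A + A| = 20. Thus K = 20/6 = 10/3. For comparison, the minimum possible |A + A| over all 6-element sets is 2·6 − 1 = 11 (so min K = 11/6), attained only by arithmetic progressions.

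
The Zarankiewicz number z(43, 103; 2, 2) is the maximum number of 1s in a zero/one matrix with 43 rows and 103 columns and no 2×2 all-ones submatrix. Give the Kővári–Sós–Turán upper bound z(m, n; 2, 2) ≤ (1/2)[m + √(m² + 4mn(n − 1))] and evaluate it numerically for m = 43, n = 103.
z(43, 103; 2, 2) ≤ (1/2)[43 + √(43² + 4·43·103·102)] = (1/2)[43 + √1808881] = 693.9732

Kővári–Sós–Turán: let r_1, ..., r_43 be the row sums and z = Σ r_i the total number of 1s. Each pair of columns can share at most one row with both entries 1 (else a 2×2 all-ones block appears), so Σ_i C(r_i, 2) ≤ C(103, 2) = 5253. By convexity Σ_i C(r_i, 2) ≥ 43·C(z/43, 2) = z(z − 43)/(2·43), giving z² − 43z − 43·103·102 ≤ 0 and hence z ≤ (1/2)[43 + √(1849 + 4·451758)] = (1/2)[43 + √1808881] ≈ (1/2)(43 + 1344.9465) = 693.9732.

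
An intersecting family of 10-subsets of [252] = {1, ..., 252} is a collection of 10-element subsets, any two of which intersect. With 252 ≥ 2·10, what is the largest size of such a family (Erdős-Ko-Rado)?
max |F| = C(251, 9) = 9425317090951125

Erdős-Ko-Rado (1961): when n ≥ 2k, max |F| = C(n−1, k−1). The bound is attained by the star {A : i ∈ A} for any fixed i ∈ [n]. Here C(252−1, 10−1) = C(251, 9) = 9425317090951125.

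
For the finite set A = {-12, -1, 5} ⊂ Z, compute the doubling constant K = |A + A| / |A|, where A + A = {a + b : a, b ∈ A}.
K = |A + A| / |A| = 6/3 = 2

Enumerate A + A = {a + b : a, b ∈ A}. With |A| = 3, there are |A|^2 = 9 ordered sum pairs; collecting distinct values, A + A = {-24, -13, -7, -2, 4, 10}, so |A + A| = 6. Thus K = 6/3 = 2. For comparison, the minimum possible |A + A| over all 3-element sets is 2·3 − 1 = 5 (so min K = 5/3), attained only by arithmetic progressions.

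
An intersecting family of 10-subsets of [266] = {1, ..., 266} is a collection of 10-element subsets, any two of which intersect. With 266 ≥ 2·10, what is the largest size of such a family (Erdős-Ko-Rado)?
max |F| = C(265, 9) = 15481400876017505

The Erdős-Ko-Rado theorem states: for n ≥ 2k, an intersecting family of k-subsets of an n-element set has size at most C(n − 1, k − 1), with equality for 'star' families {A ⊆ [n] : |A| = k, i ∈ A} (fix an element i). For n = 266, k = 10: C(265, 9) = 15481400876017505.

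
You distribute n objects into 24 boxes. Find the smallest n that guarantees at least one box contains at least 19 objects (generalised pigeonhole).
n = (19 − 1)·24 + 1 = 433

By the generalised pigeonhole principle, to guarantee some box contains ≥ r objects we need more than (r − 1) · k objects total. Threshold: n = (r − 1) · k + 1. With r = 19 and k = 24: n = 18 · 24 + 1 = 432 + 1 = 433. For n = 432 = 18 · 24, we can put exactly 18 objects in every box, avoiding 19 in any single one — so 433 is tight.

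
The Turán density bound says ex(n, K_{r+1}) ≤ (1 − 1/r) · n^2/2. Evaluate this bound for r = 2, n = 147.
Turán density bound = (1/2) · 147^2/2 = 21609/4 ≈ 5402.25

Turán's theorem: ex(n, K_{r+1}) is achieved by the complete r-partite Turán graph T(n, r) with parts as balanced as possible, and is at most (1 − 1/r) · n^2/2. For r = 2, n = 147: the density bound is (1/2) · 21609/2 = 21609/4 ≈ 5402.25. The integer-valued extremum is e(T(147, 2)) = 5402, which is strictly less than the density bound 21609/4 since 2 ∤ 147 (the parts of T(147, 2) cannot all be equal).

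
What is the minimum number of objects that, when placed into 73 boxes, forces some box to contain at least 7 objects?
n = (7 − 1)·73 + 1 = 439

By the generalised pigeonhole principle, to guarantee some box contains ≥ r objects we need more than (r − 1) · k objects total. Threshold: n = (r − 1) · k + 1. With r = 7 and k = 73: n = 6 · 73 + 1 = 438 + 1 = 439. For n = 438 = 6 · 73, we can put exactly 6 objects in every box, avoiding 7 in any single one — so 439 is tight.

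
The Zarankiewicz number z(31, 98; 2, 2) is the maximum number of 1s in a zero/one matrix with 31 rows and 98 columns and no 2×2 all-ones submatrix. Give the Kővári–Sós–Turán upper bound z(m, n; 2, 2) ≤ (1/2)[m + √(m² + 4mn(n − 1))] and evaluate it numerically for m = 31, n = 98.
z(31, 98; 2, 2) ≤ (1/2)[31 + √(31² + 4·31·98·97)] = (1/2)[31 + √1179705] = 558.5711

Kővári–Sós–Turán: let r_1, ..., r_31 be the row sums and z = Σ r_i the total number of 1s. Each pair of columns can share at most one row with both entries 1 (else a 2×2 all-ones block appears), so Σ_i C(r_i, 2) ≤ C(98, 2) = 4753. By convexity Σ_i C(r_i, 2) ≥ 31·C(z/31, 2) = z(z − 31)/(2·31), giving z² − 31z − 31·98·97 ≤ 0 and hence z ≤ (1/2)[31 + √(961 + 4·294686)] = (1/2)[31 + √1179705] ≈ (1/2)(31 + 1086.1423) = 558.5711.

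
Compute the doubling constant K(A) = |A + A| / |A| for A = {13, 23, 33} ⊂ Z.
K = |A + A| / |A| = 5/3

Enumerate A + A = {a + b : a, b ∈ A}. With |A| = 3, there are |A|^2 = 9 ordered sum pairs; collecting distinct values, A + A = {26, 36, 46, 56, 66}, so |A + A| = 5. Thus K = 5/3. Here |A + A| = 2|A| − 1 = 5, the minimum possible — so K = 5/3 is minimal, which holds iff A is an arithmetic progression.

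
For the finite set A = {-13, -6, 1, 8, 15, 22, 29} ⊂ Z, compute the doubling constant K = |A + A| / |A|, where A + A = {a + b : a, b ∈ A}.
K = |A + A| / |A| = 13/7

Enumerate A + A = {a + b : a, b ∈ A}. With |A| = 7, there are |A|^2 = 49 ordered sum pairs; collecting distinct values, A + A = {-26, -19, -12, -5, 2, 9, 16, 23, 30, 37, 44, 51, 58}, so |A + A| = 13. Thus K = 13/7. Here |A + A| = 2|A| − 1 = 13, the minimum possible — so K = 13/7 is minimal, which holds iff A is an arithmetic progression.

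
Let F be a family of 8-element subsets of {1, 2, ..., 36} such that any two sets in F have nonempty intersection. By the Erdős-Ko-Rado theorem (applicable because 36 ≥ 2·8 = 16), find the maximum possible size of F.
max |F| = C(35, 7) = 6724520

The Erdős-Ko-Rado theorem states: for n ≥ 2k, an intersecting family of k-subsets of an n-element set has size at most C(n − 1, k − 1), with equality for 'star' families {A ⊆ [n] : |A| = k, i ∈ A} (fix an element i). For n = 36, k = 8: C(35, 7) = 6724520.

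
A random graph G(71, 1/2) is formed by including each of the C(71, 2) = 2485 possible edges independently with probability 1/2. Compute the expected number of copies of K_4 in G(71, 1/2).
E[# K_4] = C(71, 4) · (1/2)^C(4, 2) = 971635 / 2^6 = 15181.796875

For each 4-subset S of vertices (there are C(71, 4) = 971635 such S), let X_S = 1 if S induces a K_4 (all C(4, 2) = 6 edges present). Then P(X_S = 1) = (1/2)^6 = 1/64. By linearity of expectation, E[# K_4] = C(71, 4) · (1/2)^6 = 971635 / 64 = 15181.796875.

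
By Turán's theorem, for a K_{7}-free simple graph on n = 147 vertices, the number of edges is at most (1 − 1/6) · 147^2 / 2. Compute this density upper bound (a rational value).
Turán density bound = (5/6) · 147^2/2 = 36015/4 ≈ 9003.75

Turán's theorem: ex(n, K_{r+1}) is achieved by the complete r-partite Turán graph T(n, r) with parts as balanced as possible, and is at most (1 − 1/r) · n^2/2. For r = 6, n = 147: the density bound is (5/6) · 21609/2 = 36015/4 ≈ 9003.75. The integer-valued extremum is e(T(147, 6)) = 9003, which is strictly less than the density bound 36015/4 since 6 ∤ 147 (the parts of T(147, 6) cannot all be equal).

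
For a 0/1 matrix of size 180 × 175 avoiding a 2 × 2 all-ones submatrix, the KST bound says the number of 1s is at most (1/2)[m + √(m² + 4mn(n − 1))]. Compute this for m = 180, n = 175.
z(180, 175; 2, 2) ≤ (1/2)[180 + √(180² + 4·180·175·174)] = (1/2)[180 + √21956400] = 2432.8828

Kővári–Sós–Turán: let r_1, ..., r_180 be the row sums and z = Σ r_i the total number of 1s. Each pair of columns can share at most one row with both entries 1 (else a 2×2 all-ones block appears), so Σ_i C(r_i, 2) ≤ C(175, 2) = 15225. By convexity Σ_i C(r_i, 2) ≥ 180·C(z/180, 2) = z(z − 180)/(2·180), giving z² − 180z − 180·175·174 ≤ 0 and hence z ≤ (1/2)[180 + √(32400 + 4·5481000)] = (1/2)[180 + √21956400] ≈ (1/2)(180 + 4685.7657) = 2432.8828.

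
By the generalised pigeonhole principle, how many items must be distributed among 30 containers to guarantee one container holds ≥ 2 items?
n = (2 − 1)·30 + 1 = 31

By the generalised pigeonhole principle, to guarantee some box contains ≥ r objects we need more than (r − 1) · k objects total. Threshold: n = (r − 1) · k + 1. With r = 2 and k = 30: n = 1 · 30 + 1 = 30 + 1 = 31. For n = 30 = 1 · 30, we can put exactly 1 objects in every box, avoiding 2 in any single one — so 31 is tight.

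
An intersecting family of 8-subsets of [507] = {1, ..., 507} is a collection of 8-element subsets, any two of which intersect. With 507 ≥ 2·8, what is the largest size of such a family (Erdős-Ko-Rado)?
max |F| = C(506, 7) = 1616297597409000

Erdős-Ko-Rado (1961): when n ≥ 2k, max |F| = C(n−1, k−1). The bound is attained by the star {A : i ∈ A} for any fixed i ∈ [n]. Here C(507−1, 8−1) = C(506, 7) = 1616297597409000.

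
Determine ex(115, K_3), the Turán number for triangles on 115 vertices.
ex(115, K_3) = ⌊115^2/4⌋ = 3306

Mantel (1907): a triangle-free graph on n vertices has at most ⌊n^2/4⌋ edges, with equality for the complete bipartite graph K_{⌊n/2⌋, ⌈n/2⌉}. For n = 115: ⌊115^2/4⌋ = ⌊13225/4⌋ = 3306. The extremal graph is K_{57, 58}, which has 57·58 = 3306 edges.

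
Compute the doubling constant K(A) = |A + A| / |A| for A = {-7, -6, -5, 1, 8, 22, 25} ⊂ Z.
K = |A + A| / |A| = 25/7

Enumerate A + A = {a + b : a, b ∈ A}. With |A| = 7, there are |A|^2 = 49 ordered sum pairs; collecting distinct values, A + A = {-14, -13, -12, -11, -10, -6, -5, -4, 1, 2, 3, 9, 15, 16, 17, 18, 19, 20, 23, 26, 30, 33, 44, 47, 50}, so |A + A| = 25. Thus K = 25/7. For comparison, the minimum possible |A + A| over all 7-element sets is 2·7 − 1 = 13 (so min K = 13/7), attained only by arithmetic progressions.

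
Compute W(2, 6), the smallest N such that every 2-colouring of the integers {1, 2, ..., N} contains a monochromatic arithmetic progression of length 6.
W(2, 6) = 1132

This is a classical value, W(2, 6) = 1132, established by combining an explicit 2-colouring of {1, ..., 1131} with no monochromatic 6-AP (giving the lower bound W(2, 6) > 1131) and a finite case analysis / exhaustive computer search showing every 2-colouring of {1, ..., 1132} has such an AP.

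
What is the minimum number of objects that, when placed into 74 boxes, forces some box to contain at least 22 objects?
n = (22 − 1)·74 + 1 = 1555

By the generalised pigeonhole principle, to guarantee some box contains ≥ r objects we need more than (r − 1) · k objects total. Threshold: n = (r − 1) · k + 1. With r = 22 and k = 74: n = 21 · 74 + 1 = 1554 + 1 = 1555. For n = 1554 = 21 · 74, we can put exactly 21 objects in every box, avoiding 22 in any single one — so 1555 is tight.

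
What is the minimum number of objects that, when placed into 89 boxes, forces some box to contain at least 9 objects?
n = (9 − 1)·89 + 1 = 713

By the generalised pigeonhole principle, to guarantee some box contains ≥ r objects we need more than (r − 1) · k objects total. Threshold: n = (r − 1) · k + 1. With r = 9 and k = 89: n = 8 · 89 + 1 = 712 + 1 = 713. For n = 712 = 8 · 89, we can put exactly 8 objects in every box, avoiding 9 in any single one — so 713 is tight.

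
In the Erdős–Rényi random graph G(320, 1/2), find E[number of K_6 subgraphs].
E[# K_6] = C(320, 6) · (1/2)^C(6, 2) = 1422630723360 / 2^15 = 44457210105/1024 ≈ 43415244.243164

For each 6-subset S of vertices (there are C(320, 6) = 1422630723360 such S), let X_S = 1 if S induces a K_6 (all C(6, 2) = 15 edges present). Then P(X_S = 1) = (1/2)^15 = 1/32768. By linearity of expectation, E[# K_6] = C(320, 6) · (1/2)^15 = 1422630723360 / 32768 = 44457210105/1024 ≈ 43415244.243164.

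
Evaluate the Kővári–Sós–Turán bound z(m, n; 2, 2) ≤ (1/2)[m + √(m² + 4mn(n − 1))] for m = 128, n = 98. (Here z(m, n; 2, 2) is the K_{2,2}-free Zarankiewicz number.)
z(128, 98; 2, 2) ≤ (1/2)[128 + √(128² + 4·128·98·97)] = (1/2)[128 + √4883456] = 1168.9271

Kővári–Sós–Turán: let r_1, ..., r_128 be the row sums and z = Σ r_i the total number of 1s. Each pair of columns can share at most one row with both entries 1 (else a 2×2 all-ones block appears), so Σ_i C(r_i, 2) ≤ C(98, 2) = 4753. By convexity Σ_i C(r_i, 2) ≥ 128·C(z/128, 2) = z(z − 128)/(2·128), giving z² − 128z − 128·98·97 ≤ 0 and hence z ≤ (1/2)[128 + √(16384 + 4·1216768)] = (1/2)[128 + √4883456] ≈ (1/2)(128 + 2209.8543) = 1168.9271.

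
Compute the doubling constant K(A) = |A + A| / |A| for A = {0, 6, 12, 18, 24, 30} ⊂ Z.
K = |A + A| / |A| = 11/6

Enumerate A + A = {a + b : a, b ∈ A}. With |A| = 6, there are |A|^2 = 36 ordered sum pairs; collecting distinct values, A + A = {0, 6, 12, 18, 24, 30, 36, 42, 48, 54, 60}, so |A + A| = 11. Thus K = 11/6. Here |A + A| = 2|A| − 1 = 11, the minimum possible — so K = 11/6 is minimal, which holds iff A is an arithmetic progression.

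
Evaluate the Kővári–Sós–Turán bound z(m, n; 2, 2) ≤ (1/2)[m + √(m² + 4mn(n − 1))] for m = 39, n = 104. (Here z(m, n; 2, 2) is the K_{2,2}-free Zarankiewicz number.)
z(39, 104; 2, 2) ≤ (1/2)[39 + √(39² + 4·39·104·103)] = (1/2)[39 + √1672593] = 666.1438

Kővári–Sós–Turán: let r_1, ..., r_39 be the row sums and z = Σ r_i the total number of 1s. Each pair of columns can share at most one row with both entries 1 (else a 2×2 all-ones block appears), so Σ_i C(r_i, 2) ≤ C(104, 2) = 5356. By convexity Σ_i C(r_i, 2) ≥ 39·C(z/39, 2) = z(z − 39)/(2·39), giving z² − 39z − 39·104·103 ≤ 0 and hence z ≤ (1/2)[39 + √(1521 + 4·417768)] = (1/2)[39 + √1672593] ≈ (1/2)(39 + 1293.2877) = 666.1438.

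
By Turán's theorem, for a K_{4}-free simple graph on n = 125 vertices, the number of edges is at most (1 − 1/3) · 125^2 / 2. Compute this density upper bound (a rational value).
Turán density bound = (2/3) · 125^2/2 = 15625/3 ≈ 5208.3333

Turán's theorem: ex(n, K_{r+1}) is achieved by the complete r-partite Turán graph T(n, r) with parts as balanced as possible, and is at most (1 − 1/r) · n^2/2. For r = 3, n = 125: the density bound is (2/3) · 15625/2 = 15625/3 ≈ 5208.3333. The integer-valued extremum is e(T(125, 3)) = 5208, which is strictly less than the density bound 15625/3 since 3 ∤ 125 (the parts of T(125, 3) cannot all be equal).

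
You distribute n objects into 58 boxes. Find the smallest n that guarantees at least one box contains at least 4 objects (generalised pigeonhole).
n = (4 − 1)·58 + 1 = 175

By the generalised pigeonhole principle, to guarantee some box contains ≥ r objects we need more than (r − 1) · k objects total. Threshold: n = (r − 1) · k + 1. With r = 4 and k = 58: n = 3 · 58 + 1 = 174 + 1 = 175. For n = 174 = 3 · 58, we can put exactly 3 objects in every box, avoiding 4 in any single one — so 175 is tight.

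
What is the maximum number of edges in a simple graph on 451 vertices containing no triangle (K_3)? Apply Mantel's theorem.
ex(451, K_3) = ⌊451^2/4⌋ = 50850

Mantel (1907): a triangle-free graph on n vertices has at most ⌊n^2/4⌋ edges, with equality for the complete bipartite graph K_{⌊n/2⌋, ⌈n/2⌉}. For n = 451: ⌊451^2/4⌋ = ⌊203401/4⌋ = 50850. The extremal graph is K_{225, 226}, which has 225·226 = 50850 edges.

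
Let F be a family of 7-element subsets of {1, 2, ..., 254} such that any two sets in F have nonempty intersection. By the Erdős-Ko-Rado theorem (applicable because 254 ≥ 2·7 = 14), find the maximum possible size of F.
max |F| = C(253, 6) = 343125759900

The Erdős-Ko-Rado theorem states: for n ≥ 2k, an intersecting family of k-subsets of an n-element set has size at most C(n − 1, k − 1), with equality for 'star' families {A ⊆ [n] : |A| = k, i ∈ A} (fix an element i). For n = 254, k = 7: C(253, 6) = 343125759900.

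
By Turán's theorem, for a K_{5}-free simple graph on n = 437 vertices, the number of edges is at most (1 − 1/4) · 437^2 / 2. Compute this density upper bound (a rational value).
Turán density bound = (3/4) · 437^2/2 = 572907/8 ≈ 71613.375

Turán's theorem: ex(n, K_{r+1}) is achieved by the complete r-partite Turán graph T(n, r) with parts as balanced as possible, and is at most (1 − 1/r) · n^2/2. For r = 4, n = 437: the density bound is (3/4) · 190969/2 = 572907/8 ≈ 71613.375. The integer-valued extremum is e(T(437, 4)) = 71613, which is strictly less than the density bound 572907/8 since 4 ∤ 437 (the parts of T(437, 4) cannot all be equal).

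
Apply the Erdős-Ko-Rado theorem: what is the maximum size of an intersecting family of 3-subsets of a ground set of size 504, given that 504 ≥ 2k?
max |F| = C(503, 2) = 126253

The Erdős-Ko-Rado theorem states: for n ≥ 2k, an intersecting family of k-subsets of an n-element set has size at most C(n − 1, k − 1), with equality for 'star' families {A ⊆ [n] : |A| = k, i ∈ A} (fix an element i). For n = 504, k = 3: C(503, 2) = 126253.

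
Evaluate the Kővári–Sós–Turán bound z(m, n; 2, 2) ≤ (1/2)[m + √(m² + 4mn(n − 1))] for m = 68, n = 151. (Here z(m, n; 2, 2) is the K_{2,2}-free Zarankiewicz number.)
z(68, 151; 2, 2) ≤ (1/2)[68 + √(68² + 4·68·151·150)] = (1/2)[68 + √6165424] = 1275.5136

Kővári–Sós–Turán: let r_1, ..., r_68 be the row sums and z = Σ r_i the total number of 1s. Each pair of columns can share at most one row with both entries 1 (else a 2×2 all-ones block appears), so Σ_i C(r_i, 2) ≤ C(151, 2) = 11325. By convexity Σ_i C(r_i, 2) ≥ 68·C(z/68, 2) = z(z − 68)/(2·68), giving z² − 68z − 68·151·150 ≤ 0 and hence z ≤ (1/2)[68 + √(4624 + 4·1540200)] = (1/2)[68 + √6165424] ≈ (1/2)(68 + 2483.0272) = 1275.5136.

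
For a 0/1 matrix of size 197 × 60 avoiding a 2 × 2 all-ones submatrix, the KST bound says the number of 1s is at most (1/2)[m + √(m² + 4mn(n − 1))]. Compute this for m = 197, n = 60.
z(197, 60; 2, 2) ≤ (1/2)[197 + √(197² + 4·197·60·59)] = (1/2)[197 + √2828329] = 939.3818

Kővári–Sós–Turán: let r_1, ..., r_197 be the row sums and z = Σ r_i the total number of 1s. Each pair of columns can share at most one row with both entries 1 (else a 2×2 all-ones block appears), so Σ_i C(r_i, 2) ≤ C(60, 2) = 1770. By convexity Σ_i C(r_i, 2) ≥ 197·C(z/197, 2) = z(z − 197)/(2·197), giving z² − 197z − 197·60·59 ≤ 0 and hence z ≤ (1/2)[197 + √(38809 + 4·697380)] = (1/2)[197 + √2828329] ≈ (1/2)(197 + 1681.7637) = 939.3818.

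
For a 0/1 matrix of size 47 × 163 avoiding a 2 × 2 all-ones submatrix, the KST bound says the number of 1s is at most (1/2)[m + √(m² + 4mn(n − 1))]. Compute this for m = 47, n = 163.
z(47, 163; 2, 2) ≤ (1/2)[47 + √(47² + 4·47·163·162)] = (1/2)[47 + √4966537] = 1137.7864

Kővári–Sós–Turán: let r_1, ..., r_47 be the row sums and z = Σ r_i the total number of 1s. Each pair of columns can share at most one row with both entries 1 (else a 2×2 all-ones block appears), so Σ_i C(r_i, 2) ≤ C(163, 2) = 13203. By convexity Σ_i C(r_i, 2) ≥ 47·C(z/47, 2) = z(z − 47)/(2·47), giving z² − 47z − 47·163·162 ≤ 0 and hence z ≤ (1/2)[47 + √(2209 + 4·1241082)] = (1/2)[47 + √4966537] ≈ (1/2)(47 + 2228.5729) = 1137.7864.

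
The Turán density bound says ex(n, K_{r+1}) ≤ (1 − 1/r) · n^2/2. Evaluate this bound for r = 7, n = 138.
Turán density bound = (6/7) · 138^2/2 = 57132/7 ≈ 8161.7143

Turán's theorem: ex(n, K_{r+1}) is achieved by the complete r-partite Turán graph T(n, r) with parts as balanced as possible, and is at most (1 − 1/r) · n^2/2. For r = 7, n = 138: the density bound is (6/7) · 19044/2 = 57132/7 ≈ 8161.7143. The integer-valued extremum is e(T(138, 7)) = 8161, which is strictly less than the density bound 57132/7 since 7 ∤ 138 (the parts of T(138, 7) cannot all be equal).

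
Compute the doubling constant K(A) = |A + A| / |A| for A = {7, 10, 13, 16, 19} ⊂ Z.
K = |A + A| / |A| = 9/5

Enumerate A + A = {a + b : a, b ∈ A}. With |A| = 5, there are |A|^2 = 25 ordered sum pairs; collecting distinct values, A + A = {14, 17, 20, 23, 26, 29, 32, 35, 38}, so |A + A| = 9. Thus K = 9/5. Here |A + A| = 2|A| − 1 = 9, the minimum possible — so K = 9/5 is minimal, which holds iff A is an arithmetic progression.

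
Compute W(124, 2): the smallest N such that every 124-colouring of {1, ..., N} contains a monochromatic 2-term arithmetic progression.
W(124, 2) = 124 + 1 = 125

A 2-term AP is any pair of integers, so a monochromatic 2-AP exists iff some colour is used at least twice. With 124 colours, the colouring i ↦ i on {1, ..., 124} uses each colour once, avoiding any monochromatic pair, so W(124, 2) > 124. For {1, ..., 125}, pigeonhole forces two integers of the same colour, which form a monochromatic 2-AP. Hence W(124, 2) = 125.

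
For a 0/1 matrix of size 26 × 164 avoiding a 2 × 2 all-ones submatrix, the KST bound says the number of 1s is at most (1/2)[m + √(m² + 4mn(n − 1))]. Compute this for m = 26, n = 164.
z(26, 164; 2, 2) ≤ (1/2)[26 + √(26² + 4·26·164·163)] = (1/2)[26 + √2780804] = 846.7871

Kővári–Sós–Turán: let r_1, ..., r_26 be the row sums and z = Σ r_i the total number of 1s. Each pair of columns can share at most one row with both entries 1 (else a 2×2 all-ones block appears), so Σ_i C(r_i, 2) ≤ C(164, 2) = 13366. By convexity Σ_i C(r_i, 2) ≥ 26·C(z/26, 2) = z(z − 26)/(2·26), giving z² − 26z − 26·164·163 ≤ 0 and hence z ≤ (1/2)[26 + √(676 + 4·695032)] = (1/2)[26 + √2780804] ≈ (1/2)(26 + 1667.5743) = 846.7871.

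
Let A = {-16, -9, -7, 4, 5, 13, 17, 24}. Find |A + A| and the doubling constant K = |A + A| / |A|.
K = |A + A| / |A| = 31/8

Enumerate A + A = {a + b : a, b ∈ A}. With |A| = 8, there are |A|^2 = 64 ordered sum pairs; collecting distinct values, A + A = {-32, -25, -23, -18, -16, -14, -12, -11, -5, -4, -3, -2, 1, 4, 6, 8, 9, 10, 15, 17, 18, 21, 22, 26, 28, 29, 30, 34, 37, 41, 48}, so |A + A| = 31. Thus K = 31/8. For comparison, the minimum possible |A + A| over all 8-element sets is 2·8 − 1 = 15 (so min K = 15/8), attained only by arithmetic progressions.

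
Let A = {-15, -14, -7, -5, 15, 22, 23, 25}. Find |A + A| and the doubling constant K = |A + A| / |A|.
K = |A + A| / |A| = 32/8 = 4

Enumerate A + A = {a + b : a, b ∈ A}. With |A| = 8, there are |A|^2 = 64 ordered sum pairs; collecting distinct values, A + A = {-30, -29, -28, -22, -21, -20, -19, -14, -12, -10, 0, 1, 7, 8, 9, 10, 11, 15, 16, 17, 18, 20, 30, 37, 38, 40, 44, 45, 46, 47, 48, 50}, so |A + A| = 32. Thus K = 32/8 = 4. For comparison, the minimum possible |A + A| over all 8-element sets is 2·8 − 1 = 15 (so min K = 15/8), attained only by arithmetic progressions.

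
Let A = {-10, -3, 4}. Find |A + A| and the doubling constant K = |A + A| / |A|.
K = |A + A| / |A| = 5/3

Enumerate A + A = {a + b : a, b ∈ A}. With |A| = 3, there are |A|^2 = 9 ordered sum pairs; collecting distinct values, A + A = {-20, -13, -6, 1, 8}, so |A + A| = 5. Thus K = 5/3. Here |A + A| = 2|A| − 1 = 5, the minimum possible — so K = 5/3 is minimal, which holds iff A is an arithmetic progression.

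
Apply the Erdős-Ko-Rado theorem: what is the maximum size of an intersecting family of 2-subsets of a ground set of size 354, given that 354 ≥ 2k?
max |F| = C(353, 1) = 353

The Erdős-Ko-Rado theorem states: for n ≥ 2k, an intersecting family of k-subsets of an n-element set has size at most C(n − 1, k − 1), with equality for 'star' families {A ⊆ [n] : |A| = k, i ∈ A} (fix an element i). For n = 354, k = 2: C(353, 1) = 353.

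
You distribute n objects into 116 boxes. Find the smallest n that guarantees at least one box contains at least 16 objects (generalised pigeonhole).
n = (16 − 1)·116 + 1 = 1741

By the generalised pigeonhole principle, to guarantee some box contains ≥ r objects we need more than (r − 1) · k objects total. Threshold: n = (r − 1) · k + 1. With r = 16 and k = 116: n = 15 · 116 + 1 = 1740 + 1 = 1741. For n = 1740 = 15 · 116, we can put exactly 15 objects in every box, avoiding 16 in any single one — so 1741 is tight.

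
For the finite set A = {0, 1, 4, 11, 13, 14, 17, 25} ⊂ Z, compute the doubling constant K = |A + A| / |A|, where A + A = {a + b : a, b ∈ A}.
K = |A + A| / |A| = 29/8

Enumerate A + A = {a + b : a, b ∈ A}. With |A| = 8, there are |A|^2 = 64 ordered sum pairs; collecting distinct values, A + A = {0, 1, 2, 4, 5, 8, 11, 12, 13, 14, 15, 17, 18, 21, 22, 24, 25, 26, 27, 28, 29, 30, 31, 34, 36, 38, 39, 42, 50}, so |A + A| = 29. Thus K = 29/8. For comparison, the minimum possible |A + A| over all 8-element sets is 2·8 − 1 = 15 (so min K = 15/8), attained only by arithmetic progressions.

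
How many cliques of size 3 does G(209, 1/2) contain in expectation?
E[# K_3] = C(209, 3) · (1/2)^C(3, 2) = 1499784 / 2^3 = 187473

For each 3-subset S of vertices (there are C(209, 3) = 1499784 such S), let X_S = 1 if S induces a K_3 (all C(3, 2) = 3 edges present). Then P(X_S = 1) = (1/2)^3 = 1/8. By linearity of expectation, E[# K_3] = C(209, 3) · (1/2)^3 = 1499784 / 8 = 187473.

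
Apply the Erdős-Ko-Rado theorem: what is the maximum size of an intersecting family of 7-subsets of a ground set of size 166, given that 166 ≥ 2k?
max |F| = C(165, 6) = 25564880880

Erdős-Ko-Rado (1961): when n ≥ 2k, max |F| = C(n−1, k−1). The bound is attained by the star {A : i ∈ A} for any fixed i ∈ [n]. Here C(166−1, 7−1) = C(165, 6) = 25564880880.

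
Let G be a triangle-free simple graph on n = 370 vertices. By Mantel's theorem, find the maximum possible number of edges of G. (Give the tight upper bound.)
ex(370, K_3) = ⌊370^2/4⌋ = 34225

Mantel (1907): a triangle-free graph on n vertices has at most ⌊n^2/4⌋ edges, with equality for the complete bipartite graph K_{⌊n/2⌋, ⌈n/2⌉}. For n = 370: ⌊370^2/4⌋ = ⌊136900/4⌋ = 34225. The extremal graph is K_{185, 185}, which has 185·185 = 34225 edges.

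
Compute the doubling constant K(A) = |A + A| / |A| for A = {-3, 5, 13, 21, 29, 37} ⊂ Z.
K = |A + A| / |A| = 11/6

Enumerate A + A = {a + b : a, b ∈ A}. With |A| = 6, there are |A|^2 = 36 ordered sum pairs; collecting distinct values, A + A = {-6, 2, 10, 18, 26, 34, 42, 50, 58, 66, 74}, so |A + A| = 11. Thus K = 11/6. Here |A + A| = 2|A| − 1 = 11, the minimum possible — so K = 11/6 is minimal, which holds iff A is an arithmetic progression.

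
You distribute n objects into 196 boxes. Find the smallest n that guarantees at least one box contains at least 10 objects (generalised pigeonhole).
n = (10 − 1)·196 + 1 = 1765

By the generalised pigeonhole principle, to guarantee some box contains ≥ r objects we need more than (r − 1) · k objects total. Threshold: n = (r − 1) · k + 1. With r = 10 and k = 196: n = 9 · 196 + 1 = 1764 + 1 = 1765. For n = 1764 = 9 · 196, we can put exactly 9 objects in every box, avoiding 10 in any single one — so 1765 is tight.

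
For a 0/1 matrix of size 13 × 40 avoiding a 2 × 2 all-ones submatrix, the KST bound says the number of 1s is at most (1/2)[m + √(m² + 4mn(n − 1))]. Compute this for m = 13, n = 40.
z(13, 40; 2, 2) ≤ (1/2)[13 + √(13² + 4·13·40·39)] = (1/2)[13 + √81289] = 149.0561

Kővári–Sós–Turán: let r_1, ..., r_13 be the row sums and z = Σ r_i the total number of 1s. Each pair of columns can share at most one row with both entries 1 (else a 2×2 all-ones block appears), so Σ_i C(r_i, 2) ≤ C(40, 2) = 780. By convexity Σ_i C(r_i, 2) ≥ 13·C(z/13, 2) = z(z − 13)/(2·13), giving z² − 13z − 13·40·39 ≤ 0 and hence z ≤ (1/2)[13 + √(169 + 4·20280)] = (1/2)[13 + √81289] ≈ (1/2)(13 + 285.1123) = 149.0561.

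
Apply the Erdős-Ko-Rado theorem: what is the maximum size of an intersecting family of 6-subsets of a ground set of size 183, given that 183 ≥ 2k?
max |F| = C(182, 5) = 1574397006

The Erdős-Ko-Rado theorem states: for n ≥ 2k, an intersecting family of k-subsets of an n-element set has size at most C(n − 1, k − 1), with equality for 'star' families {A ⊆ [n] : |A| = k, i ∈ A} (fix an element i). For n = 183, k = 6: C(182, 5) = 1574397006.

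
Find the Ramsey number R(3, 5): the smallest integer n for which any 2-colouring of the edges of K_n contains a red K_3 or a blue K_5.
R(3, 5) = 14

Lower bound: an explicit 2-colouring of K_{13} (typically a Paley-type or other structured construction) avoids a red K_3 and a blue K_5, showing R(3, 5) > 13.
Upper bound: the Erdős–Szekeres recurrence R(r, t') ≤ R(r−1, t') + R(r, t'−1) yields R(3, 5) ≤ 14.
Hence R(3, 5) = 14.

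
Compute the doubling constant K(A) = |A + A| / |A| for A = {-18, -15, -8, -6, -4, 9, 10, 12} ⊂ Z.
K = |A + A| / |A| = 31/8

Enumerate A + A = {a + b : a, b ∈ A}. With |A| = 8, there are |A|^2 = 64 ordered sum pairs; collecting distinct values, A + A = {-36, -33, -30, -26, -24, -23, -22, -21, -19, -16, -14, -12, -10, -9, -8, -6, -5, -3, 1, 2, 3, 4, 5, 6, 8, 18, 19, 20, 21, 22, 24}, so |A + A| = 31. Thus K = 31/8. For comparison, the minimum possible |A + A| over all 8-element sets is 2·8 − 1 = 15 (so min K = 15/8), attained only by arithmetic progressions.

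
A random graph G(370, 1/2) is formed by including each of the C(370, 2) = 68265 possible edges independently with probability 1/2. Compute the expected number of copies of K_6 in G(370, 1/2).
E[# K_6] = C(370, 6) · (1/2)^C(6, 2) = 3421239098460 / 2^15 = 855309774615/8192 ≈ 104407931.471558

For each 6-subset S of vertices (there are C(370, 6) = 3421239098460 such S), let X_S = 1 if S induces a K_6 (all C(6, 2) = 15 edges present). Then P(X_S = 1) = (1/2)^15 = 1/32768. By linearity of expectation, E[# K_6] = C(370, 6) · (1/2)^15 = 3421239098460 / 32768 = 855309774615/8192 ≈ 104407931.471558.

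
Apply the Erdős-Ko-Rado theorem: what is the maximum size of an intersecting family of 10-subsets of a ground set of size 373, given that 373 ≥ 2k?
max |F| = C(372, 9) = 341013147552033320

Erdős-Ko-Rado (1961): when n ≥ 2k, max |F| = C(n−1, k−1). The bound is attained by the star {A : i ∈ A} for any fixed i ∈ [n]. Here C(373−1, 10−1) = C(372, 9) = 341013147552033320.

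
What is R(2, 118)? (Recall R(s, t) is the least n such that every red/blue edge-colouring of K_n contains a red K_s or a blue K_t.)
R(2, 118) = 118

R(2, k) = k for all k ≥ 2: in a 2-colouring of K_k, either some edge is red (a red K_2) or all edges are blue (a blue K_k). And K_{117} coloured all-blue has no blue K_118, so R(2, 118) > 117. Hence R(2, 118) = 118.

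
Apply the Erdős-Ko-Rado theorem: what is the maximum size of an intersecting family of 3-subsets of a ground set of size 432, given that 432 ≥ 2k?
max |F| = C(431, 2) = 92665

The Erdős-Ko-Rado theorem states: for n ≥ 2k, an intersecting family of k-subsets of an n-element set has size at most C(n − 1, k − 1), with equality for 'star' families {A ⊆ [n] : |A| = k, i ∈ A} (fix an element i). For n = 432, k = 3: C(431, 2) = 92665.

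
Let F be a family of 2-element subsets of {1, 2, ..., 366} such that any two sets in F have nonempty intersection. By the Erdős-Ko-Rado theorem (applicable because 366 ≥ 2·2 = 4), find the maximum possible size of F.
max |F| = C(365, 1) = 365

The Erdős-Ko-Rado theorem states: for n ≥ 2k, an intersecting family of k-subsets of an n-element set has size at most C(n − 1, k − 1), with equality for 'star' families {A ⊆ [n] : |A| = k, i ∈ A} (fix an element i). For n = 366, k = 2: C(365, 1) = 365.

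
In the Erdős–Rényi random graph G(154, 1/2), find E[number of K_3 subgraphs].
E[# K_3] = C(154, 3) · (1/2)^C(3, 2) = 596904 / 2^3 = 74613

For each 3-subset S of vertices (there are C(154, 3) = 596904 such S), let X_S = 1 if S induces a K_3 (all C(3, 2) = 3 edges present). Then P(X_S = 1) = (1/2)^3 = 1/8. By linearity of expectation, E[# K_3] = C(154, 3) · (1/2)^3 = 596904 / 8 = 74613.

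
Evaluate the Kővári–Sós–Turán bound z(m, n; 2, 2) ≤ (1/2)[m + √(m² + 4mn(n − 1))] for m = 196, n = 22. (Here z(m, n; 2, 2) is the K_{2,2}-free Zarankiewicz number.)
z(196, 22; 2, 2) ≤ (1/2)[196 + √(196² + 4·196·22·21)] = (1/2)[196 + √400624] = 414.4743

Kővári–Sós–Turán: let r_1, ..., r_196 be the row sums and z = Σ r_i the total number of 1s. Each pair of columns can share at most one row with both entries 1 (else a 2×2 all-ones block appears), so Σ_i C(r_i, 2) ≤ C(22, 2) = 231. By convexity Σ_i C(r_i, 2) ≥ 196·C(z/196, 2) = z(z − 196)/(2·196), giving z² − 196z − 196·22·21 ≤ 0 and hence z ≤ (1/2)[196 + √(38416 + 4·90552)] = (1/2)[196 + √400624] ≈ (1/2)(196 + 632.9487) = 414.4743.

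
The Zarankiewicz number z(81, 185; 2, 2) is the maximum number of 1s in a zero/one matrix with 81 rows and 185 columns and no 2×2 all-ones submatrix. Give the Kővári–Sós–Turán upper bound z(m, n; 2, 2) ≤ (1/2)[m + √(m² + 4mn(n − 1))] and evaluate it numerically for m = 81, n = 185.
z(81, 185; 2, 2) ≤ (1/2)[81 + √(81² + 4·81·185·184)] = (1/2)[81 + √11035521] = 1701.4877

Kővári–Sós–Turán: let r_1, ..., r_81 be the row sums and z = Σ r_i the total number of 1s. Each pair of columns can share at most one row with both entries 1 (else a 2×2 all-ones block appears), so Σ_i C(r_i, 2) ≤ C(185, 2) = 17020. By convexity Σ_i C(r_i, 2) ≥ 81·C(z/81, 2) = z(z − 81)/(2·81), giving z² − 81z − 81·185·184 ≤ 0 and hence z ≤ (1/2)[81 + √(6561 + 4·2757240)] = (1/2)[81 + √11035521] ≈ (1/2)(81 + 3321.9755) = 1701.4877.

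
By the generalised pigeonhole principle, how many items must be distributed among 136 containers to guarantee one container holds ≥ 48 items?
n = (48 − 1)·136 + 1 = 6393

By the generalised pigeonhole principle, to guarantee some box contains ≥ r objects we need more than (r − 1) · k objects total. Threshold: n = (r − 1) · k + 1. With r = 48 and k = 136: n = 47 · 136 + 1 = 6392 + 1 = 6393. For n = 6392 = 47 · 136, we can put exactly 47 objects in every box, avoiding 48 in any single one — so 6393 is tight.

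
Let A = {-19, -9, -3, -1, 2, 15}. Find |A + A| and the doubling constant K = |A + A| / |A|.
K = |A + A| / |A| = 20/6 = 10/3

Enumerate A + A = {a + b : a, b ∈ A}. With |A| = 6, there are |A|^2 = 36 ordered sum pairs; collecting distinct values, A + A = {-38, -28, -22, -20, -18, -17, -12, -10, -7, -6, -4, -2, -1, 1, 4, 6, 12, 14, 17, 30}, so |A + A| = 20. Thus K = 20/6 = 10/3. For comparison, the minimum possible |A + A| over all 6-element sets is 2·6 − 1 = 11 (so min K = 11/6), attained only by arithmetic progressions.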